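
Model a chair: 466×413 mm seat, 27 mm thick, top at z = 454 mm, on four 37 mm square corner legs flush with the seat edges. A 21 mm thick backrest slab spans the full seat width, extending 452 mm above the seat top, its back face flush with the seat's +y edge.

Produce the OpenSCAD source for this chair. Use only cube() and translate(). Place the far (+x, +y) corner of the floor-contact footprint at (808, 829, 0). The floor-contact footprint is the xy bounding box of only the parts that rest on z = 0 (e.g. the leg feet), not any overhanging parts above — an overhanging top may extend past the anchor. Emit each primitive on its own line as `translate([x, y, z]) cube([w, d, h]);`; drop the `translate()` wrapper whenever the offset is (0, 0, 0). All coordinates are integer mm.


translate([342, 416, 427]) cube([466, 413, 27]);
translate([342, 416, 0]) cube([37, 37, 427]);
translate([771, 416, 0]) cube([37, 37, 427]);
translate([342, 792, 0]) cube([37, 37, 427]);
translate([771, 792, 0]) cube([37, 37, 427]);
translate([342, 808, 454]) cube([466, 21, 452]);


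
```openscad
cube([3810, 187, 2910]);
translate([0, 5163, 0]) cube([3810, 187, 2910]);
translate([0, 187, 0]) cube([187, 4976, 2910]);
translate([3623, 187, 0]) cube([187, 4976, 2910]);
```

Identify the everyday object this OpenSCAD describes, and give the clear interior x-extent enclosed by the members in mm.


A house (or room) frame. The interior width is 3436 mm.

Four 2910 mm walls enclosing a rectangle with no floor or roof — a room or house frame. Outside width is 3810 mm and wall thickness is 187 mm, so the interior width is 3810 − 2 × 187 = 3436 mm.


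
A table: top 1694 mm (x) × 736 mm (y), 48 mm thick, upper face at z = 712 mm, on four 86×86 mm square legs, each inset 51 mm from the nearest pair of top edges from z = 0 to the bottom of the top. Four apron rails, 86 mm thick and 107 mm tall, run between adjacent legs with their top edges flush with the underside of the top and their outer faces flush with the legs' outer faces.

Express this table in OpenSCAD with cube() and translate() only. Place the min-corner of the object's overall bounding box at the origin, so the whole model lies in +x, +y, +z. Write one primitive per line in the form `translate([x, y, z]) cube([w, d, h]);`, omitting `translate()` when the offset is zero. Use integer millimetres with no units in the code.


translate([0, 0, 664]) cube([1694, 736, 48]);
translate([51, 51, 0]) cube([86, 86, 664]);
translate([1557, 51, 0]) cube([86, 86, 664]);
translate([51, 599, 0]) cube([86, 86, 664]);
translate([1557, 599, 0]) cube([86, 86, 664]);
translate([137, 51, 557]) cube([1420, 86, 107]);
translate([137, 599, 557]) cube([1420, 86, 107]);
translate([51, 137, 557]) cube([86, 462, 107]);
translate([1557, 137, 557]) cube([86, 462, 107]);


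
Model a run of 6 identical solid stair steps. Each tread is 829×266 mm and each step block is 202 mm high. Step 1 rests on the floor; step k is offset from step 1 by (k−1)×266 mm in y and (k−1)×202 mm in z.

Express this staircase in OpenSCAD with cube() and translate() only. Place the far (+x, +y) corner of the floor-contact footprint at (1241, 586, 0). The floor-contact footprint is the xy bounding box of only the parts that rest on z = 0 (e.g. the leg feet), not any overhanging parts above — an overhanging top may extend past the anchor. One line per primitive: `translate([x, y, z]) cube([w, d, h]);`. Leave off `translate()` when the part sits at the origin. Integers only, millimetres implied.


translate([412, 320, 0]) cube([829, 266, 202]);
translate([412, 586, 202]) cube([829, 266, 202]);
translate([412, 852, 404]) cube([829, 266, 202]);
translate([412, 1118, 606]) cube([829, 266, 202]);
translate([412, 1384, 808]) cube([829, 266, 202]);
translate([412, 1650, 1010]) cube([829, 266, 202]);


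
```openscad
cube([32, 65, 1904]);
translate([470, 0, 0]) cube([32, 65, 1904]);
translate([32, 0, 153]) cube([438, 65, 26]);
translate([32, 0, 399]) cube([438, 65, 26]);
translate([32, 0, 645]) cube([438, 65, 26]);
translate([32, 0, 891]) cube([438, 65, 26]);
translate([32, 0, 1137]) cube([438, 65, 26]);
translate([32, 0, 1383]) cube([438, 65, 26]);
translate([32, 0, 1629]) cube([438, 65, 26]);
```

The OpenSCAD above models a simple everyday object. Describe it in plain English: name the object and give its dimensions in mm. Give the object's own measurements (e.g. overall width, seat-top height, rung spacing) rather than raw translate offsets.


A straight ladder. Two 32×65 mm vertical rails, 1904 mm tall, stand 502 mm apart (outside-to-outside) with their front faces coplanar on the −y side. 7 rungs, each 65 mm deep and 26 mm tall, span between the inner faces of the rails, front faces flush with the rails. The lowest rung's underside is at z = 153 mm and rungs are spaced 246 mm apart (underside to underside).


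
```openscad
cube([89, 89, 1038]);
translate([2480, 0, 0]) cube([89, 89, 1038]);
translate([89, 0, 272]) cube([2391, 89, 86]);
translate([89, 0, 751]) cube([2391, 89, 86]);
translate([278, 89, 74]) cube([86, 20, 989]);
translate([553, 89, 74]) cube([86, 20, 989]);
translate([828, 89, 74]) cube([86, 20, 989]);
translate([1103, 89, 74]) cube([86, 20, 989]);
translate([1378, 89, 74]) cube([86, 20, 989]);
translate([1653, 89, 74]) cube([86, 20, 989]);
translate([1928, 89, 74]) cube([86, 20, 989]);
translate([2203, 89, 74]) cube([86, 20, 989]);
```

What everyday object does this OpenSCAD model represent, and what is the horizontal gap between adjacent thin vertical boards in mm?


A fence section. The picket gap is 189 mm.

Two posts, two rails, 8 pickets — a fence section. Span 2391 mm holds 8 pickets of 86 mm with 9 equal gaps: ⌊(2391 − 8·86) / 9⌋ = 189 mm.


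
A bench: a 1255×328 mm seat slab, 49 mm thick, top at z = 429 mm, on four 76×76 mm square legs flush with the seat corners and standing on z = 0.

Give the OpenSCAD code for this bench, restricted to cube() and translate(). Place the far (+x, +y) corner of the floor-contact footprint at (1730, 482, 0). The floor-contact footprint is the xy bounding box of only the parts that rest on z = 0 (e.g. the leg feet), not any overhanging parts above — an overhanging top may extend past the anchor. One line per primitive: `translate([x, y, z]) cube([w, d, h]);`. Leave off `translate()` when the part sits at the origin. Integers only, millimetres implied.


// leg_h = 429 − 49 = 380
translate([475, 154, 380]) cube([1255, 328, 49]);
translate([475, 154, 0]) cube([76, 76, 380]);
translate([475, 406, 0]) cube([76, 76, 380]);
translate([1654, 154, 0]) cube([76, 76, 380]);
translate([1654, 406, 0]) cube([76, 76, 380]);


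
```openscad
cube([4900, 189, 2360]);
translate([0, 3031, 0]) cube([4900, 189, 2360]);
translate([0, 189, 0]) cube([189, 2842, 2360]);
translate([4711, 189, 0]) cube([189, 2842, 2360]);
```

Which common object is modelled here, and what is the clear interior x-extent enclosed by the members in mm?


A house (or room) frame. The interior width is 4522 mm.

Four 2360 mm walls enclosing a rectangle with no floor or roof — a room or house frame. Outside width is 4900 mm and wall thickness is 189 mm, so the interior width is 4900 − 2 × 189 = 4522 mm.


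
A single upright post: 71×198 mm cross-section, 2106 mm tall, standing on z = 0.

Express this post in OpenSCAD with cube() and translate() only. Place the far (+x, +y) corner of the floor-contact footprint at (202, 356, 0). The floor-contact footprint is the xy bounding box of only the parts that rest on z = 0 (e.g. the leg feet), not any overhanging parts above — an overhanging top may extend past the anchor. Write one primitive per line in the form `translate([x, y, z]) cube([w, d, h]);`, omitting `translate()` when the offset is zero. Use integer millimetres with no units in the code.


translate([131, 158, 0]) cube([71, 198, 2106]);


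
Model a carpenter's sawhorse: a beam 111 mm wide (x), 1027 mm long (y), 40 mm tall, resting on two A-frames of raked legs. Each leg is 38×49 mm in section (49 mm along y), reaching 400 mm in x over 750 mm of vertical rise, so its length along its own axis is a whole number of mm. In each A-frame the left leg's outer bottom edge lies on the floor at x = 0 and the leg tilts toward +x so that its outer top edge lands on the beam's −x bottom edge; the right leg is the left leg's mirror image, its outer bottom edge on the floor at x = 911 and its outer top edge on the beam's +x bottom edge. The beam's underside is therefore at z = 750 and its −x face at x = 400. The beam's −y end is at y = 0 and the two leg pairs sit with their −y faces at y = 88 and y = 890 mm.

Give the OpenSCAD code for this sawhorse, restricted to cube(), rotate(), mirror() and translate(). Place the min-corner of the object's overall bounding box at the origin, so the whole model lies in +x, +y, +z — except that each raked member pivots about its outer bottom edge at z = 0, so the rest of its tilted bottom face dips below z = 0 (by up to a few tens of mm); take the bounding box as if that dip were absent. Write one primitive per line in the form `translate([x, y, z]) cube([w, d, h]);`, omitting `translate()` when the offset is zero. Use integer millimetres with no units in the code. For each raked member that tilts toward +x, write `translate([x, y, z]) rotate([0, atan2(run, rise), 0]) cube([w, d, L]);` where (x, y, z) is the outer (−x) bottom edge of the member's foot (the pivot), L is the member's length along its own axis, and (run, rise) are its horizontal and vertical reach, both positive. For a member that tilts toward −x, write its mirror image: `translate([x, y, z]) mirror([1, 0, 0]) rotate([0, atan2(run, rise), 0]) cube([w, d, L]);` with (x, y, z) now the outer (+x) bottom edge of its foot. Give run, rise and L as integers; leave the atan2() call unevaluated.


// leg length = √(400² + 750²) = 850
// right-leg outer foot x = 2·400 + 111 = 911
// beam min-corner = (400, 0, 750)
translate([400, 0, 750]) cube([111, 1027, 40]);
translate([0, 88, 0]) rotate([0, atan2(400, 750), 0]) cube([38, 49, 850]);
translate([911, 88, 0]) mirror([1, 0, 0]) rotate([0, atan2(400, 750), 0]) cube([38, 49, 850]);
translate([0, 890, 0]) rotate([0, atan2(400, 750), 0]) cube([38, 49, 850]);
translate([911, 890, 0]) mirror([1, 0, 0]) rotate([0, atan2(400, 750), 0]) cube([38, 49, 850]);


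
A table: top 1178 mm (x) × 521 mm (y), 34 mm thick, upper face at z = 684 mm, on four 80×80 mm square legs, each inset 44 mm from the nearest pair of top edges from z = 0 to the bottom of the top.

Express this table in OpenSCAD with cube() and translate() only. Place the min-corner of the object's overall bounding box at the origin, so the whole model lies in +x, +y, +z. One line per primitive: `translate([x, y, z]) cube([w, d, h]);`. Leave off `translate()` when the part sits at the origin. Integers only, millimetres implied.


// leg_h = 684 - 34 = 650
translate([0, 0, 650]) cube([1178, 521, 34]);
translate([44, 44, 0]) cube([80, 80, 650]);
translate([1054, 44, 0]) cube([80, 80, 650]);
translate([44, 397, 0]) cube([80, 80, 650]);
translate([1054, 397, 0]) cube([80, 80, 650]);


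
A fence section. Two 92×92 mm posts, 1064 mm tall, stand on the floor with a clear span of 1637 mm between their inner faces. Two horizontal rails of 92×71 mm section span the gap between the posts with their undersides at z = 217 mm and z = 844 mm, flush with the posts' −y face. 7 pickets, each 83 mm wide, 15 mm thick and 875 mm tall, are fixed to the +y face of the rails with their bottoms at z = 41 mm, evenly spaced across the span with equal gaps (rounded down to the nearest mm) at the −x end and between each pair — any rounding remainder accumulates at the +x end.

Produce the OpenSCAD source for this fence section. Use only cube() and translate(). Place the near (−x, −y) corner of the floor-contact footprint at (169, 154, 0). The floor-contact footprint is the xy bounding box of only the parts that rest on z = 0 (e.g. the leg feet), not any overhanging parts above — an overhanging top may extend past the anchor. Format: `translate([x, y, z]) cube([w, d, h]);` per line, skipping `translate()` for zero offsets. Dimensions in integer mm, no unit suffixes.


translate([169, 154, 0]) cube([92, 92, 1064]);
translate([1898, 154, 0]) cube([92, 92, 1064]);
translate([261, 154, 217]) cube([1637, 92, 71]);
translate([261, 154, 844]) cube([1637, 92, 71]);
translate([393, 246, 41]) cube([83, 15, 875]);
translate([608, 246, 41]) cube([83, 15, 875]);
translate([823, 246, 41]) cube([83, 15, 875]);
translate([1038, 246, 41]) cube([83, 15, 875]);
translate([1253, 246, 41]) cube([83, 15, 875]);
translate([1468, 246, 41]) cube([83, 15, 875]);
translate([1683, 246, 41]) cube([83, 15, 875]);


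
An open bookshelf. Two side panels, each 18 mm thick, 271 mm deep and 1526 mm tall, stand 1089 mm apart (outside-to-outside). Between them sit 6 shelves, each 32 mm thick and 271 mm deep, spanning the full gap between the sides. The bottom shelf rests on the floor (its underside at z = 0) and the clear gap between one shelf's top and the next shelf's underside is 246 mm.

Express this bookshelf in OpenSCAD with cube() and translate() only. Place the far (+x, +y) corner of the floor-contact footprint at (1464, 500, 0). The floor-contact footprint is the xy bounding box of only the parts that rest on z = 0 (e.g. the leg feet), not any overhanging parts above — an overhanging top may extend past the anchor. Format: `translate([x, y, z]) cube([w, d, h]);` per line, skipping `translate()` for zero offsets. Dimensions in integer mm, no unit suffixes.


translate([375, 229, 0]) cube([18, 271, 1526]);
translate([1446, 229, 0]) cube([18, 271, 1526]);
translate([393, 229, 0]) cube([1053, 271, 32]);
translate([393, 229, 278]) cube([1053, 271, 32]);
translate([393, 229, 556]) cube([1053, 271, 32]);
translate([393, 229, 834]) cube([1053, 271, 32]);
translate([393, 229, 1112]) cube([1053, 271, 32]);
translate([393, 229, 1390]) cube([1053, 271, 32]);


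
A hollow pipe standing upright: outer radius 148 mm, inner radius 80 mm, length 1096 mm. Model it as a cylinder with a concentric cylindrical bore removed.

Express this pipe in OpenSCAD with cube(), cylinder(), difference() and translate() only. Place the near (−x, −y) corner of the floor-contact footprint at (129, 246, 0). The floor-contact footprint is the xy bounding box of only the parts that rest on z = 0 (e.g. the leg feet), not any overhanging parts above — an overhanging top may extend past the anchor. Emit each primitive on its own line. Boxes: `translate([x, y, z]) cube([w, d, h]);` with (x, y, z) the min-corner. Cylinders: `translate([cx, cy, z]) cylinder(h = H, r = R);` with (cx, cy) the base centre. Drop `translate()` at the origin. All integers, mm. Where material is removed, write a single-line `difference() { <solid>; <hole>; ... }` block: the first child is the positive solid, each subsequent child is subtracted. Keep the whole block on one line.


difference() { translate([277, 394, 0]) cylinder(h = 1096, r = 148); translate([277, 394, 0]) cylinder(h = 1096, r = 80); }


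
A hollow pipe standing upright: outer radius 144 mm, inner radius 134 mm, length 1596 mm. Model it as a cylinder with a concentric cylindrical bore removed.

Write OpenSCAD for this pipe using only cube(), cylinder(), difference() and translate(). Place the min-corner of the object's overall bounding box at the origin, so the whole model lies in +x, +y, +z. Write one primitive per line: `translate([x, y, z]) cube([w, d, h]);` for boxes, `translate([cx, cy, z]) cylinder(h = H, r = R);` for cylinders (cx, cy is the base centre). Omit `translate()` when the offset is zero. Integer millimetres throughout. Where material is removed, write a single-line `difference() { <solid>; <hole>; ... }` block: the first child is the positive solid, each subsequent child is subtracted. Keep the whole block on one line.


difference() { translate([144, 144, 0]) cylinder(h = 1596, r = 144); translate([144, 144, 0]) cylinder(h = 1596, r = 134); }


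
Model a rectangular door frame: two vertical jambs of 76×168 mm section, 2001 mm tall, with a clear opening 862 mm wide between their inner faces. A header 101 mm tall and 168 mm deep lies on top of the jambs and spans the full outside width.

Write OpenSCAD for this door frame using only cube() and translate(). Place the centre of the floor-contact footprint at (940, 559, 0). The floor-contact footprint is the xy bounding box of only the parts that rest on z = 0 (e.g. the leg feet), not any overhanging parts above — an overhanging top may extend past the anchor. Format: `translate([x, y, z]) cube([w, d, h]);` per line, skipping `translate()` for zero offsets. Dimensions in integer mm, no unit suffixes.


translate([433, 475, 0]) cube([76, 168, 2001]);
translate([1371, 475, 0]) cube([76, 168, 2001]);
translate([433, 475, 2001]) cube([1014, 168, 101]);


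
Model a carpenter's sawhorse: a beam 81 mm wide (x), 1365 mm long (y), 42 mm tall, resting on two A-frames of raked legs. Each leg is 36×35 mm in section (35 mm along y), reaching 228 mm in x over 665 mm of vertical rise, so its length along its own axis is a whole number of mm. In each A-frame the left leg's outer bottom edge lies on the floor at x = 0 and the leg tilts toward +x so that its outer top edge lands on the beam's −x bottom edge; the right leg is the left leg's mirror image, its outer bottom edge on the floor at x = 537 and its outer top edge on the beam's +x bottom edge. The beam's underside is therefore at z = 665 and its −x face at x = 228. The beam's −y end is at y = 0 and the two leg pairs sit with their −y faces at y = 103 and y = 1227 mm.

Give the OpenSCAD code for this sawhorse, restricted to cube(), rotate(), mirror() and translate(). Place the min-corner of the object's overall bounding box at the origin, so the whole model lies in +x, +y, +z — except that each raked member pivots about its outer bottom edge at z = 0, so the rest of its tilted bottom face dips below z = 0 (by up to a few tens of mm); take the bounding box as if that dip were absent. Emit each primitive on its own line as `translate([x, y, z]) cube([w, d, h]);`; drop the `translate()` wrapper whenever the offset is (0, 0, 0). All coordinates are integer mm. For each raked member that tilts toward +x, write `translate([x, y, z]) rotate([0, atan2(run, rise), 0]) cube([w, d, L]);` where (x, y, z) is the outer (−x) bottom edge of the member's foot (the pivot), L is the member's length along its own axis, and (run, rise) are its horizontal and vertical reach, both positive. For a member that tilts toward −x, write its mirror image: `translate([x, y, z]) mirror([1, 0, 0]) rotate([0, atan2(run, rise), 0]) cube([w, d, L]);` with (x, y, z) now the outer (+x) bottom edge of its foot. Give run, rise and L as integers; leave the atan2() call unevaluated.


translate([228, 0, 665]) cube([81, 1365, 42]);
translate([0, 103, 0]) rotate([0, atan2(228, 665), 0]) cube([36, 35, 703]);
translate([537, 103, 0]) mirror([1, 0, 0]) rotate([0, atan2(228, 665), 0]) cube([36, 35, 703]);
translate([0, 1227, 0]) rotate([0, atan2(228, 665), 0]) cube([36, 35, 703]);
translate([537, 1227, 0]) mirror([1, 0, 0]) rotate([0, atan2(228, 665), 0]) cube([36, 35, 703]);


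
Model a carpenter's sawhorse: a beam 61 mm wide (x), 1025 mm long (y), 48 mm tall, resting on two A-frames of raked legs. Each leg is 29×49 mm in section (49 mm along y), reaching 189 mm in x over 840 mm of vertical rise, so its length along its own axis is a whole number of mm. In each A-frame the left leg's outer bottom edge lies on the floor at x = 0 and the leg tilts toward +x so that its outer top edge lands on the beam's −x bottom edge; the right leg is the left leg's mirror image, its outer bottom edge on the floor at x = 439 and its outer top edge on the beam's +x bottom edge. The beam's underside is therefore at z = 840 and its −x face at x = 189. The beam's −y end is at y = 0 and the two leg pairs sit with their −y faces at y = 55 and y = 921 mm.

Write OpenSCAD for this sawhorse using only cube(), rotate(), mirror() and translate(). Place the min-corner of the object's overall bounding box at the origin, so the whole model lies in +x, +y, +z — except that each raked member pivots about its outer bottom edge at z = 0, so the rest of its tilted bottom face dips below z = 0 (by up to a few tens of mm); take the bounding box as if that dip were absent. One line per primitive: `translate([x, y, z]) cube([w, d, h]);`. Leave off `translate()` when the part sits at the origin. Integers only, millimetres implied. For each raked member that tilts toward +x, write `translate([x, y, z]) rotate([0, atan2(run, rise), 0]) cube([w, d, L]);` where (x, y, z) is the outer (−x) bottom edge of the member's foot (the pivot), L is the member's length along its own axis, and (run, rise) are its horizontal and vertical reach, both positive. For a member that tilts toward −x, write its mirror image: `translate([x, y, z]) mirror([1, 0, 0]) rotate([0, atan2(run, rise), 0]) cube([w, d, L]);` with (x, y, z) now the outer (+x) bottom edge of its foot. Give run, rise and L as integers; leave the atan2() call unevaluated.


translate([189, 0, 840]) cube([61, 1025, 48]);
translate([0, 55, 0]) rotate([0, atan2(189, 840), 0]) cube([29, 49, 861]);
translate([439, 55, 0]) mirror([1, 0, 0]) rotate([0, atan2(189, 840), 0]) cube([29, 49, 861]);
translate([0, 921, 0]) rotate([0, atan2(189, 840), 0]) cube([29, 49, 861]);
translate([439, 921, 0]) mirror([1, 0, 0]) rotate([0, atan2(189, 840), 0]) cube([29, 49, 861]);


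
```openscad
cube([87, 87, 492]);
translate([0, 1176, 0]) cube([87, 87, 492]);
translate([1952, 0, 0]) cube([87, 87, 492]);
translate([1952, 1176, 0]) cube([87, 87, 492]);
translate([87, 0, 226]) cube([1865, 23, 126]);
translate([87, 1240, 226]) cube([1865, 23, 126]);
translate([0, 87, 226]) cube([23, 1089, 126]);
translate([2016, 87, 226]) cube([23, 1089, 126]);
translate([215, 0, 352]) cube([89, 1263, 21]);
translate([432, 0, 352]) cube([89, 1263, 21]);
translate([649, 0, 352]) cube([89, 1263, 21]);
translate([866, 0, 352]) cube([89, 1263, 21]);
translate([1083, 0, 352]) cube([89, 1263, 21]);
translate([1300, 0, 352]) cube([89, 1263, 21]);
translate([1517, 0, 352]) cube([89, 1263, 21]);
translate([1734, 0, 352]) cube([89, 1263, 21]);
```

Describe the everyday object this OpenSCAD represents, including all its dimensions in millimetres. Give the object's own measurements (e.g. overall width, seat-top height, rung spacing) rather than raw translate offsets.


A bed frame 2039 mm long (x) by 1263 mm wide (y). Four 87×87 mm corner posts, 492 mm tall, at the corners of the footprint. Four rails of 23 mm thickness and 126 mm height run between adjacent posts with their undersides at z = 226 mm, their outer faces flush with the outside of the frame (the two x-running rails run between the posts' inner faces; the two y-running rails run between the posts' inner faces). 8 slats, each 89 mm wide (x) and 21 mm thick, lie across the top of the two x-running rails, running the full 1263 mm width of the frame in y; along x they sit between the end posts with a 128 mm gap after the −x posts and between neighbouring slats, leaving 129 mm before the +x posts.


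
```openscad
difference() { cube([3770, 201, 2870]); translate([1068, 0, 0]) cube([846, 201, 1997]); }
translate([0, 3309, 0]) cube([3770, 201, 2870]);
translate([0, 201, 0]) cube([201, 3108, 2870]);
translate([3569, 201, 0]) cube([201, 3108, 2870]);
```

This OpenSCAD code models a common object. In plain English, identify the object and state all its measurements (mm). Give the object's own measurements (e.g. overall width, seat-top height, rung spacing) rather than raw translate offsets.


A single room: four walls, each 2870 mm tall and 201 mm thick, enclosing an outside footprint 3770×3510 mm (x × y), no floor or roof. The front and back walls (−y and +y sides) run the full x-width; the side walls fit between their inner faces. A door opening 846 mm wide and 1997 mm tall is cut through the front wall from the floor up, its −x edge 1068 mm from the wall's −x end.


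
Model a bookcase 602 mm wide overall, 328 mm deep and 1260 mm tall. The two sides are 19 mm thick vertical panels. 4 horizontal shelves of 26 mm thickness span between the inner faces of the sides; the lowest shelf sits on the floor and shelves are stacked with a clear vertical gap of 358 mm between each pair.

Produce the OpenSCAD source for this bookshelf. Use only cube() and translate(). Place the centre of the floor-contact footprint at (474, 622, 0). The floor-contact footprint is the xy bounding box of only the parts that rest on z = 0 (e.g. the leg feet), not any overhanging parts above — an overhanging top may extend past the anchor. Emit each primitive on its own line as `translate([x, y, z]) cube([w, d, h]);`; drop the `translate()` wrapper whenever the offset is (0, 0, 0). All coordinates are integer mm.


translate([173, 458, 0]) cube([19, 328, 1260]);
translate([756, 458, 0]) cube([19, 328, 1260]);
translate([192, 458, 0]) cube([564, 328, 26]);
translate([192, 458, 384]) cube([564, 328, 26]);
translate([192, 458, 768]) cube([564, 328, 26]);
translate([192, 458, 1152]) cube([564, 328, 26]);


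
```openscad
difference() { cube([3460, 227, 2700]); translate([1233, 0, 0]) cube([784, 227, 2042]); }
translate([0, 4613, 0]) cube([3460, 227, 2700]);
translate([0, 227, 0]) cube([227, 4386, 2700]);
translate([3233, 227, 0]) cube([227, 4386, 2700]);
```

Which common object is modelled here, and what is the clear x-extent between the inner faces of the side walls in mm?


A single room. The interior width is 3006 mm.

Four walls enclosing a rectangle with a door in the front wall — a room. Outside width 3460 minus two 227 mm walls gives 3006 mm.


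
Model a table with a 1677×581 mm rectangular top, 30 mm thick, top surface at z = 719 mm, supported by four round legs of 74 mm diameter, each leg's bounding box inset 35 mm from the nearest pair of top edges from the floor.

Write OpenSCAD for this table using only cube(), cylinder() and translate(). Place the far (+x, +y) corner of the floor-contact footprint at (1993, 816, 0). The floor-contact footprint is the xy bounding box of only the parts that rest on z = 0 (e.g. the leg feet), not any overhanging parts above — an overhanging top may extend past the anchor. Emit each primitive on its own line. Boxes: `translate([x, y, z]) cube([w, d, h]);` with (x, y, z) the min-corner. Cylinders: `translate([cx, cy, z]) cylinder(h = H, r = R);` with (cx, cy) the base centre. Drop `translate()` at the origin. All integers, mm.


translate([351, 270, 689]) cube([1677, 581, 30]);
translate([423, 342, 0]) cylinder(h = 689, r = 37);
translate([1956, 342, 0]) cylinder(h = 689, r = 37);
translate([423, 779, 0]) cylinder(h = 689, r = 37);
translate([1956, 779, 0]) cylinder(h = 689, r = 37);


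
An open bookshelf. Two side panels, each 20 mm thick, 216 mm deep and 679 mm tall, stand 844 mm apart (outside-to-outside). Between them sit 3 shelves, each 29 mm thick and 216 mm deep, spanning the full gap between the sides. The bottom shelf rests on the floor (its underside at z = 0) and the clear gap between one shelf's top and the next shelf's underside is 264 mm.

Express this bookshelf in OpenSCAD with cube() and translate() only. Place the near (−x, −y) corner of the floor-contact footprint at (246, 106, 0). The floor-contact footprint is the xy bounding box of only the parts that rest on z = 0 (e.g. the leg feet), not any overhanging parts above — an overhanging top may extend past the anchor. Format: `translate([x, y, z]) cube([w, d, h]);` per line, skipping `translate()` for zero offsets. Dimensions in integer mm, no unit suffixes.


translate([246, 106, 0]) cube([20, 216, 679]);
translate([1070, 106, 0]) cube([20, 216, 679]);
translate([266, 106, 0]) cube([804, 216, 29]);
translate([266, 106, 293]) cube([804, 216, 29]);
translate([266, 106, 586]) cube([804, 216, 29]);


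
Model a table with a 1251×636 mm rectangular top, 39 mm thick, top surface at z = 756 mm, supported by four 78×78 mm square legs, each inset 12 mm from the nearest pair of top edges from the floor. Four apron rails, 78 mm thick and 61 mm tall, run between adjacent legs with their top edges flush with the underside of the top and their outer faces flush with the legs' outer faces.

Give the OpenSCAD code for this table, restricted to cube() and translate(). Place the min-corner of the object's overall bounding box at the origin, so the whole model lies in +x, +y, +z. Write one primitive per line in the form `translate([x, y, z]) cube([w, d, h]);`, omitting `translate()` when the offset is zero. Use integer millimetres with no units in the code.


translate([0, 0, 717]) cube([1251, 636, 39]);
translate([12, 12, 0]) cube([78, 78, 717]);
translate([1161, 12, 0]) cube([78, 78, 717]);
translate([12, 546, 0]) cube([78, 78, 717]);
translate([1161, 546, 0]) cube([78, 78, 717]);
translate([90, 12, 656]) cube([1071, 78, 61]);
translate([90, 546, 656]) cube([1071, 78, 61]);
translate([12, 90, 656]) cube([78, 456, 61]);
translate([1161, 90, 656]) cube([78, 456, 61]);


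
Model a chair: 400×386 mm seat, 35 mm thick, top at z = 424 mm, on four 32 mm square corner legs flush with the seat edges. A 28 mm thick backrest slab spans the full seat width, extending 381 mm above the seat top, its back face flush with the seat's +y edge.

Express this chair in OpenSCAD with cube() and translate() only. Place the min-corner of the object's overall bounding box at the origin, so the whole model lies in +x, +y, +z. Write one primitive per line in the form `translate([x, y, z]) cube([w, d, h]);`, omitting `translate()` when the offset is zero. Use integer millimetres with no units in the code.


translate([0, 0, 389]) cube([400, 386, 35]);
cube([32, 32, 389]);
translate([368, 0, 0]) cube([32, 32, 389]);
translate([0, 354, 0]) cube([32, 32, 389]);
translate([368, 354, 0]) cube([32, 32, 389]);
translate([0, 358, 424]) cube([400, 28, 381]);


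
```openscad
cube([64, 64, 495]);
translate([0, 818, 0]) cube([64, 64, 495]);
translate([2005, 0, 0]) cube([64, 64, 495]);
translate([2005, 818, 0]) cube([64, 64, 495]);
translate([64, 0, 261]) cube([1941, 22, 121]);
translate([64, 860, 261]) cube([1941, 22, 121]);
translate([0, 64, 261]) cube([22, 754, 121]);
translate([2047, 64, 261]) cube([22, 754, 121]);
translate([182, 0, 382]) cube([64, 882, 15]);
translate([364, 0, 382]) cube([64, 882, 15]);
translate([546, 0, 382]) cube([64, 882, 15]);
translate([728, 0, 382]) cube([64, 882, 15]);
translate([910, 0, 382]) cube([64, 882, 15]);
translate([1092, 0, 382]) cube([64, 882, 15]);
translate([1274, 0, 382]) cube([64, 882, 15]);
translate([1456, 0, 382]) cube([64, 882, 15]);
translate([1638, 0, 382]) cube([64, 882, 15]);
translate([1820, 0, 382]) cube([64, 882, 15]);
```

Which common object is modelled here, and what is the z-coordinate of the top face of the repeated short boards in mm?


A bed frame. The slat-top height is 397 mm.

Four posts, four rails, and a row of slats — a bed frame. Slats sit on the rails at z = 261 + 121 = 382; with slat thickness 15, the top is 397 mm.


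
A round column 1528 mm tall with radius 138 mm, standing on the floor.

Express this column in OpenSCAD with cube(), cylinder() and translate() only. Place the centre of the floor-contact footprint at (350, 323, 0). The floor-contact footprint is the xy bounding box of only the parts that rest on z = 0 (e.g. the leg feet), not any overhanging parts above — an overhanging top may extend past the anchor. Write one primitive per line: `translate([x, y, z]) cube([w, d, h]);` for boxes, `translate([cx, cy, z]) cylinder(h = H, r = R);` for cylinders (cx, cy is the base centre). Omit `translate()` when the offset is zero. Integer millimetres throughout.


translate([350, 323, 0]) cylinder(h = 1528, r = 138);


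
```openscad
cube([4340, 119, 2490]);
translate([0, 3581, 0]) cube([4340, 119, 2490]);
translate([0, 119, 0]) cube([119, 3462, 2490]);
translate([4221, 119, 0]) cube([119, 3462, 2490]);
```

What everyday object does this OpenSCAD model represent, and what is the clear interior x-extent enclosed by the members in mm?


A house (or room) frame. The interior width is 4102 mm.

Four 2490 mm walls enclosing a rectangle with no floor or roof — a room or house frame. Outside width is 4340 mm and wall thickness is 119 mm, so the interior width is 4340 − 2 × 119 = 4102 mm.


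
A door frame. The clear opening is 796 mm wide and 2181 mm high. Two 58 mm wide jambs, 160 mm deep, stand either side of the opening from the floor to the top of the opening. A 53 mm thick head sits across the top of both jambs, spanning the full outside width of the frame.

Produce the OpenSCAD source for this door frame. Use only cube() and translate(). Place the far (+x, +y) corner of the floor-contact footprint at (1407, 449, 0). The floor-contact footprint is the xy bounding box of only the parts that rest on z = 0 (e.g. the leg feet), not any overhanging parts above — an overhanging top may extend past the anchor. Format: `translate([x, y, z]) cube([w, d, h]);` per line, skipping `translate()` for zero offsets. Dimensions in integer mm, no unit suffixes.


translate([495, 289, 0]) cube([58, 160, 2181]);
translate([1349, 289, 0]) cube([58, 160, 2181]);
translate([495, 289, 2181]) cube([912, 160, 53]);


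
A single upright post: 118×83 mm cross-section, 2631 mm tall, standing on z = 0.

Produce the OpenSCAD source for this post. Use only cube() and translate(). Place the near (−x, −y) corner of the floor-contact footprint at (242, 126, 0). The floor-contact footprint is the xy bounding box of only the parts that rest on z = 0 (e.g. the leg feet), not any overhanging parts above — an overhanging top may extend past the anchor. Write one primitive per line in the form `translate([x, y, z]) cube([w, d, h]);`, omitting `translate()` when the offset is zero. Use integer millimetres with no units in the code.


translate([242, 126, 0]) cube([118, 83, 2631]);


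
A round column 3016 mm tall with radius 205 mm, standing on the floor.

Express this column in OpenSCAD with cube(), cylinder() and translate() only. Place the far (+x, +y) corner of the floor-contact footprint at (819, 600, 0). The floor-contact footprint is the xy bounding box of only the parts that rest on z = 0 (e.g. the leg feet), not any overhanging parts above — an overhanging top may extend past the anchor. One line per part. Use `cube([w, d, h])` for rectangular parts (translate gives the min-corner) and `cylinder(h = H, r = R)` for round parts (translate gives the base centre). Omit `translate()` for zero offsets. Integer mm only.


translate([614, 395, 0]) cylinder(h = 3016, r = 205);


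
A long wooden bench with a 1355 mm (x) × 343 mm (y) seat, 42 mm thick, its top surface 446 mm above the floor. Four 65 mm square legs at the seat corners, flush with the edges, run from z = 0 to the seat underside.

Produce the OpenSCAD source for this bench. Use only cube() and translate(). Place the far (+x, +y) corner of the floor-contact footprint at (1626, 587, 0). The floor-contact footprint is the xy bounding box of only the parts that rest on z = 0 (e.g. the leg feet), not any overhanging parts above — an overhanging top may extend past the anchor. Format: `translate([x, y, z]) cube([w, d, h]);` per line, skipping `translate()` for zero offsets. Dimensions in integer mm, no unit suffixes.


translate([271, 244, 404]) cube([1355, 343, 42]);
translate([271, 244, 0]) cube([65, 65, 404]);
translate([271, 522, 0]) cube([65, 65, 404]);
translate([1561, 244, 0]) cube([65, 65, 404]);
translate([1561, 522, 0]) cube([65, 65, 404]);


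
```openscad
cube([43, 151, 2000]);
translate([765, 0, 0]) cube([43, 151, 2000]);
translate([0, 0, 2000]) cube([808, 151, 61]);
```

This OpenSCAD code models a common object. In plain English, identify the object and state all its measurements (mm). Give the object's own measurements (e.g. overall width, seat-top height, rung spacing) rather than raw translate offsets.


A door frame. The clear opening is 722 mm wide and 2000 mm high. Two 43 mm wide jambs, 151 mm deep, stand either side of the opening from the floor to the top of the opening. A 61 mm thick head sits across the top of both jambs, spanning the full outside width of the frame.


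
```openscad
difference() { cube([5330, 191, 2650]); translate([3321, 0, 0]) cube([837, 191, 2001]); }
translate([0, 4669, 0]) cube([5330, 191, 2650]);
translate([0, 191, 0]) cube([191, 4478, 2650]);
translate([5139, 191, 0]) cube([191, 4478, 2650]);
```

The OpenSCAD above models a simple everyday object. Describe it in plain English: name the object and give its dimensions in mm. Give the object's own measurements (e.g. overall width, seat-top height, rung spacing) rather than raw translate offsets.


A single room: four walls, each 2650 mm tall and 191 mm thick, enclosing an outside footprint 5330×4860 mm (x × y), no floor or roof. The front and back walls (−y and +y sides) run the full x-width; the side walls fit between their inner faces. A door opening 837 mm wide and 2001 mm tall is cut through the front wall from the floor up, its −x edge 3321 mm from the wall's −x end.


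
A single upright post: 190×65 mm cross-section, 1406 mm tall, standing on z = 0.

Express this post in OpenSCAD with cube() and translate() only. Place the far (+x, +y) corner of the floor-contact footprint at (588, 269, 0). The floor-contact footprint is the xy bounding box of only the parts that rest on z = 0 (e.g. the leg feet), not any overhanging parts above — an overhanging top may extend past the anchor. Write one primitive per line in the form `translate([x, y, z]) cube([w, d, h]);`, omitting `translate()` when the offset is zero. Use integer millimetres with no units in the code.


translate([398, 204, 0]) cube([190, 65, 1406]);


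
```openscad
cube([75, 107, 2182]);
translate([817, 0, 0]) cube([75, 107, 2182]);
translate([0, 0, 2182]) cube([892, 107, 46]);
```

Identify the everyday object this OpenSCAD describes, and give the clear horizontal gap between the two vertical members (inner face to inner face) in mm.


A door frame. The clear opening width is 742 mm.

Two 2182 mm tall posts with a header on top — a door frame. The left jamb is 75 mm wide at x = 0; the right jamb starts at x = 817. The clear opening is 817 − 75 = 742 mm.


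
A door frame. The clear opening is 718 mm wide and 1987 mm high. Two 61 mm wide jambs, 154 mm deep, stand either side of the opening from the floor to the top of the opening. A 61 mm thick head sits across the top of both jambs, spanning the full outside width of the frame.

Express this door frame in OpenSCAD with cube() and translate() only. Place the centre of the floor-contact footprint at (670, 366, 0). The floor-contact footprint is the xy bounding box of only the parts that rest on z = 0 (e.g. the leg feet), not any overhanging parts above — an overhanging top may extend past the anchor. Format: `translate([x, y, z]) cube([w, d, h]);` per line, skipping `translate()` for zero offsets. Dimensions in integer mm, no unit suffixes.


translate([250, 289, 0]) cube([61, 154, 1987]);
translate([1029, 289, 0]) cube([61, 154, 1987]);
translate([250, 289, 1987]) cube([840, 154, 61]);


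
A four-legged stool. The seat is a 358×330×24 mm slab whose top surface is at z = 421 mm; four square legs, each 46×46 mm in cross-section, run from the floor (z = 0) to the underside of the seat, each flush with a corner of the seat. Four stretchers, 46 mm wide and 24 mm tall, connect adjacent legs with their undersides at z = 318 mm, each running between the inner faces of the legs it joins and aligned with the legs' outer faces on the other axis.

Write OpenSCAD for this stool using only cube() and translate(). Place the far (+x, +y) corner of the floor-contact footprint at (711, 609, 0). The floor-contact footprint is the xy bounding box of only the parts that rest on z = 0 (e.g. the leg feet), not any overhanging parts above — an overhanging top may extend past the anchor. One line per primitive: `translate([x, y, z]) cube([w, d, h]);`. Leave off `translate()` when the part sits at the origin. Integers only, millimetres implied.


translate([353, 279, 397]) cube([358, 330, 24]);
translate([353, 279, 0]) cube([46, 46, 397]);
translate([665, 279, 0]) cube([46, 46, 397]);
translate([353, 563, 0]) cube([46, 46, 397]);
translate([665, 563, 0]) cube([46, 46, 397]);
translate([399, 279, 318]) cube([266, 46, 24]);
translate([399, 563, 318]) cube([266, 46, 24]);
translate([353, 325, 318]) cube([46, 238, 24]);
translate([665, 325, 318]) cube([46, 238, 24]);
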